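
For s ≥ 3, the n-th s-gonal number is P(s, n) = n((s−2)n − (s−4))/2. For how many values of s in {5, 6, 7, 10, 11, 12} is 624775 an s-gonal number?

s = 5: P(5, 645) = 623715 and P(5, 646) = 625651; 624775 is not s-gonal.
s = 6: P(6, 559) = 624403 and P(6, 560) = 626640; 624775 is not s-gonal.
s = 7: P(7, 500) = 624250 and P(7, 501) = 626751; 624775 is not s-gonal.
s = 10: P(10, 395) = 622915 and P(10, 396) = 626076; 624775 is not s-gonal.
s = 11: P(11, 373) = 624775. ✓
s = 12: P(12, 353) = 621633 and P(12, 354) = 625164; 624775 is not s-gonal.
Hits: s ∈ {11} → 1.

1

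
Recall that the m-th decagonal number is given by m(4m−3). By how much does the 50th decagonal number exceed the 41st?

3249

50·(4·50 − 3) = 9850 and 41·(4·41 − 3) = 6601.
Difference: 9850 − 6601 = 3249.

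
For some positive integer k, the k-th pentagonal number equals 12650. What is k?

92

Set n(3n−1)/2 = 12650, giving 3n² − n − 25300 = 0.
The discriminant is 1 + 24·12650 = 303601, and √303601 = 551.
So n = (1 + 551) / 6 = 552/6 = 92.
Check: 92·(3·92 − 1)/2 = 12650. ✓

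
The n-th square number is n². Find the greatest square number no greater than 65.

Solve n² ≤ 65 for integer n.
n = 8 gives 64 ≤ 65, while n = 9 gives 81 > 65; so the answer is 64.

64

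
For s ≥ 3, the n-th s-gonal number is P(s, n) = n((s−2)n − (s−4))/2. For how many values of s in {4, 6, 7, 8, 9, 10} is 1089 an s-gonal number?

s = 4: P(4, 33) = 1089. ✓
s = 6: P(6, 23) = 1035 and P(6, 24) = 1128; 1089 is not s-gonal.
s = 7: P(7, 21) = 1071 and P(7, 22) = 1177; 1089 is not s-gonal.
s = 8: P(8, 19) = 1045 and P(8, 20) = 1160; 1089 is not s-gonal.
s = 9: P(9, 18) = 1089. ✓
s = 10: P(10, 16) = 976 and P(10, 17) = 1105; 1089 is not s-gonal.
Hits: s ∈ {4, 9} → 2.

2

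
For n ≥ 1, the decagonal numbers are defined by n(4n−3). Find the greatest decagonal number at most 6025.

5967

Solve n(4n−3) ≤ 6025 for integer n.
n = 39 gives 5967 ≤ 6025, while n = 40 gives 6280 > 6025; so the answer is 5967.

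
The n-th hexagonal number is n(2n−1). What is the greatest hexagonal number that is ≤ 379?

378

Solve n(2n−1) ≤ 379 for integer n.
n = 14 gives 378 ≤ 379, while n = 15 gives 435 > 379; so the answer is 378.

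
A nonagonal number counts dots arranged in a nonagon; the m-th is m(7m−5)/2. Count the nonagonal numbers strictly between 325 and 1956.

The n-th nonagonal number is n(7n−5)/2.
Smallest index with value > 325: n = 11 (giving 396).
Largest index with value < 1956: n = 23 (giving 1794).
Indices 11 through 23: 13 terms.

13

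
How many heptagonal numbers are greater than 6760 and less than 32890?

62

The n-th heptagonal number is n(5n−3)/2.
Smallest index with value > 6760: n = 53 (giving 6943).
Largest index with value < 32890: n = 114 (giving 32319).
Indices 53 through 114: 62 terms.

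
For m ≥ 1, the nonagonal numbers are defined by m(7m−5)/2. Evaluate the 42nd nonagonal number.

The 42nd nonagonal number is n(7n−5)/2 with n = 42.
42·(7·42 − 5)/2 = 42·289/2 = 6069.

6069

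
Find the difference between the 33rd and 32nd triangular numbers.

33

Consecutive triangular numbers differ by n: T_{33} − T_{32} = 33.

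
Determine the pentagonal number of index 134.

The 134th pentagonal number is n(3n−1)/2 with n = 134.
134·(3·134 − 1)/2 = 134·401/2 = 26867.

26867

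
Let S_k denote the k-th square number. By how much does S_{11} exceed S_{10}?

21

n² − (n−1)² = 2n − 1, so 11² − 10² = 2·11 − 1 = 21.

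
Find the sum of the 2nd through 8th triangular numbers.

Σ i(i+1)/2 = (Σi² + Σi) / 2 over i = 2..8.
Σi = 36 − 1 = 35 and Σi² = 204 − 1 = 203.
(1·203 + 1·35) / 2 = 238/2 = 119.

119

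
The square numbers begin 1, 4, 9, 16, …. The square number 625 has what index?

We need n² = 625, so n = √625 = 25.
Check: 25² = 625. ✓

25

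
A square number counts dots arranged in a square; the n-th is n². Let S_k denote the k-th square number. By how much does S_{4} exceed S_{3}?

n² − (n−1)² = 2n − 1, so 4² − 3² = 2·4 − 1 = 7.

7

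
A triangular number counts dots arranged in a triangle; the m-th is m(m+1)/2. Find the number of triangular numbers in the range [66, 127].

5

The n-th triangular number is n(n+1)/2.
Smallest index with value ≥ 66: n = 11 (giving 66).
Largest index with value ≤ 127: n = 15 (giving 120).
Indices 11 through 15: 5 terms.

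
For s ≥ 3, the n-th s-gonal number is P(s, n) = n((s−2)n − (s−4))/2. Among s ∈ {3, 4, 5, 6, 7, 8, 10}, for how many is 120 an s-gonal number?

s = 3: P(3, 15) = 120. ✓
s = 4: P(4, 10) = 100 and P(4, 11) = 121; 120 is not s-gonal.
s = 5: P(5, 9) = 117 and P(5, 10) = 145; 120 is not s-gonal.
s = 6: P(6, 8) = 120. ✓
s = 7: P(7, 7) = 112 and P(7, 8) = 148; 120 is not s-gonal.
s = 8: P(8, 6) = 96 and P(8, 7) = 133; 120 is not s-gonal.
s = 10: P(10, 5) = 85 and P(10, 6) = 126; 120 is not s-gonal.
Hits: s ∈ {3, 6} → 2.

2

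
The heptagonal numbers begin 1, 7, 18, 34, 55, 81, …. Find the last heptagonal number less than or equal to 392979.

391446

Solve n(5n−3)/2 ≤ 392979 for integer n.
n = 396 gives 391446 ≤ 392979, while n = 397 gives 393427 > 392979; so the answer is 391446.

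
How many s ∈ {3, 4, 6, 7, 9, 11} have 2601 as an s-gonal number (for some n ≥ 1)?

s = 3: P(3, 71) = 2556 and P(3, 72) = 2628; 2601 is not s-gonal.
s = 4: P(4, 51) = 2601. ✓
s = 6: P(6, 36) = 2556 and P(6, 37) = 2701; 2601 is not s-gonal.
s = 7: P(7, 32) = 2512 and P(7, 33) = 2673; 2601 is not s-gonal.
s = 9: P(9, 27) = 2484 and P(9, 28) = 2674; 2601 is not s-gonal.
s = 11: P(11, 24) = 2508 and P(11, 25) = 2725; 2601 is not s-gonal.
Hits: s ∈ {4} → 1.

1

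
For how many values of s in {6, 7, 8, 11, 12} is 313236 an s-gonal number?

1

s = 6: P(6, 396) = 313236. ✓
s = 7: P(7, 354) = 312759 and P(7, 355) = 314530; 313236 is not s-gonal.
s = 8: P(8, 323) = 312341 and P(8, 324) = 314280; 313236 is not s-gonal.
s = 11: P(11, 264) = 312708 and P(11, 265) = 315085; 313236 is not s-gonal.
s = 12: P(12, 250) = 311500 and P(12, 251) = 314001; 313236 is not s-gonal.
Hits: s ∈ {6} → 1.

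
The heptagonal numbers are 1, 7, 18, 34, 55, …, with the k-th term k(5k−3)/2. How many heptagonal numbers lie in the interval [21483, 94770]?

103

The n-th heptagonal number is n(5n−3)/2.
Smallest index with value ≥ 21483: n = 93 (giving 21483).
Largest index with value ≤ 94770: n = 195 (giving 94770).
Indices 93 through 195: 103 terms.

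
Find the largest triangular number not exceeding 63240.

63190

Solve n(n+1)/2 ≤ 63240 for integer n.
n = 355 gives 63190 ≤ 63240, while n = 356 gives 63546 > 63240; so the answer is 63190.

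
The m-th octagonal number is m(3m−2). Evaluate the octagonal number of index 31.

31·(3·31 − 2) = 31·91 = 2821.

2821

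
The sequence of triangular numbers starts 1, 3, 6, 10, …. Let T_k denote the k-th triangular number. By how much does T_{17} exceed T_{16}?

17

Consecutive triangular numbers differ by n: T_{17} − T_{16} = 17.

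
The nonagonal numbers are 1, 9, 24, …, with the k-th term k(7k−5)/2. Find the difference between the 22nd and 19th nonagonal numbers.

22·(7·22 − 5)/2 = 1639 and 19·(7·19 − 5)/2 = 1216.
Difference: 1639 − 1216 = 423.

423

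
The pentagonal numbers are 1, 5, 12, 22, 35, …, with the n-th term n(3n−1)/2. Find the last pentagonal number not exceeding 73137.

Solve n(3n−1)/2 ≤ 73137 for integer n.
n = 220 gives 72490 ≤ 73137, while n = 221 gives 73151 > 73137; so the answer is 72490.

72490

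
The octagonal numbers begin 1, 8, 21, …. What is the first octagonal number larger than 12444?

Solve n(3n−2) > 12444 for integer n.
The largest n with value ≤ 12444 is 64 (since 12160 ≤ 12444 < 12545), so the first above is n = 65, value 12545.

12545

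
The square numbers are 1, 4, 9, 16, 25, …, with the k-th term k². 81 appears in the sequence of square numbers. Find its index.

We need n² = 81, so n = √81 = 9.

9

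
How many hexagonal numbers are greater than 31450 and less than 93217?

91

The n-th hexagonal number is n(2n−1).
Smallest index with value > 31450: n = 126 (giving 31626).
Largest index with value < 93217: n = 216 (giving 93096).
Indices 126 through 216: 91 terms.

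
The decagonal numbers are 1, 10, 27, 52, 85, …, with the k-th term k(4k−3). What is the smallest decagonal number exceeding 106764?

107092

Solve n(4n−3) > 106764 for integer n.
The largest n with value ≤ 106764 is 163 (since 105787 ≤ 106764 < 107092), so the first above is n = 164, value 107092.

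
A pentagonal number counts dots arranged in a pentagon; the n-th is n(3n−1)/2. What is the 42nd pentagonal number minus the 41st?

Consecutive pentagonal numbers differ by 3n − 2: here 3·42 − 2 = 124.

124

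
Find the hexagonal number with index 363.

263175

The 363rd hexagonal number is n(2n−1) with n = 363.
363·(2·363 − 1) = 363·725 = 263175.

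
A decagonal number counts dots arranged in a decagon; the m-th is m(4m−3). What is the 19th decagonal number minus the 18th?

145

Consecutive decagonal numbers differ by 8n − 7: here 8·19 − 7 = 145.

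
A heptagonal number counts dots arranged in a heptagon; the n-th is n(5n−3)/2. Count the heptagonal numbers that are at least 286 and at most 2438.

21

The n-th heptagonal number is n(5n−3)/2.
Smallest index with value ≥ 286: n = 11 (giving 286).
Largest index with value ≤ 2438: n = 31 (giving 2356).
Indices 11 through 31: 21 terms.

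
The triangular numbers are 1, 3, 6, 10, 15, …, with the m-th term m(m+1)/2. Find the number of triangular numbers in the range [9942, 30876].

The n-th triangular number is n(n+1)/2.
Smallest index with value ≥ 9942: n = 141 (giving 10011).
Largest index with value ≤ 30876: n = 248 (giving 30876).
Indices 141 through 248: 108 terms.

108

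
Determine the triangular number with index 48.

48·49/2 = 2352/2 = 1176.

1176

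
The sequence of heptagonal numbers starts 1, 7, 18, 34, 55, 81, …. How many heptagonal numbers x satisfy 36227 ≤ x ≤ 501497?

The n-th heptagonal number is n(5n−3)/2.
Smallest index with value ≥ 36227: n = 121 (giving 36421).
Largest index with value ≤ 501497: n = 448 (giving 501088).
Indices 121 through 448: 328 terms.

328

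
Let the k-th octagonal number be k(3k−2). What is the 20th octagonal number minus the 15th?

515

20·(3·20 − 2) = 1160 and 15·(3·15 − 2) = 645.
Difference: 1160 − 645 = 515.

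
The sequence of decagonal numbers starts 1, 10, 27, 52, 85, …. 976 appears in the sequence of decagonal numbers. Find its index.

Set n(4n−3) = 976, giving 4n² − 3n − 976 = 0.
The discriminant is 9 + 16·976 = 15625, and √15625 = 125.
So n = (3 + 125) / 8 = 128/8 = 16.

16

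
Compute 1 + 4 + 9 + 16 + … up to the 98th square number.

Σ_{i=1}^{98} i² = 98·99·197/6 = 318549.

318549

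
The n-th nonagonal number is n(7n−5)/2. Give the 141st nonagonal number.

The 141st nonagonal number is n(7n−5)/2 with n = 141.
141·(7·141 − 5)/2 = 141·982/2 = 141·491 = 69231.

69231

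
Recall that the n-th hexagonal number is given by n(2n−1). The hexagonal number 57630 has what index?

170

Set n(2n−1) = 57630, giving 2n² − n − 57630 = 0.
The discriminant is 1 + 8·57630 = 461041, and √461041 = 679.
So n = (1 + 679) / 4 = 680/4 = 170.
Check: 170·(2·170 − 1) = 57630. ✓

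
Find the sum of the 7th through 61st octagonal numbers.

Σ i(3i−2) = 3Σi² − 2Σi over i = 7..61.
Σi = 1891 − 21 = 1870 and Σi² = 77531 − 91 = 77440.
3·77440 − 2·1870 = 228580.

228580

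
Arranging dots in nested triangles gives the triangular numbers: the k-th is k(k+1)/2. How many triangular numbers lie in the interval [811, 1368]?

12

The n-th triangular number is n(n+1)/2.
Smallest index with value ≥ 811: n = 40 (giving 820).
Largest index with value ≤ 1368: n = 51 (giving 1326).
Indices 40 through 51: 12 terms.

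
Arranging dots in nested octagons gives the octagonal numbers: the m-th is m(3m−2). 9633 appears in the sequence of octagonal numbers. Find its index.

57

Set n(3n−2) = 9633, giving 3n² − 2n − 9633 = 0.
The discriminant is 4 + 12·9633 = 115600, and √115600 = 340.
So n = (2 + 340) / 6 = 342/6 = 57.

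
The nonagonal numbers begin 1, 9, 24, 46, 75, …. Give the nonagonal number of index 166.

The 166th nonagonal number is n(7n−5)/2 with n = 166.
166·(7·166 − 5)/2 = 166·1157/2 = 96031.

96031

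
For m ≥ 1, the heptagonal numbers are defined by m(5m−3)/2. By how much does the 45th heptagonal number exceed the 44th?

Consecutive heptagonal numbers differ by 5n − 4: here 5·45 − 4 = 221.

221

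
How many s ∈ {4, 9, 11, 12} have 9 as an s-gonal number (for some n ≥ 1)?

s = 4: P(4, 3) = 9. ✓
s = 9: P(9, 2) = 9. ✓
s = 11: P(11, 1) = 1 and P(11, 2) = 11; 9 is not s-gonal.
s = 12: P(12, 1) = 1 and P(12, 2) = 12; 9 is not s-gonal.
Hits: s ∈ {4, 9} → 2.

2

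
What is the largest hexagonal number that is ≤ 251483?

250278

Solve n(2n−1) ≤ 251483 for integer n.
n = 354 gives 250278 ≤ 251483, while n = 355 gives 251695 > 251483; so the answer is 250278.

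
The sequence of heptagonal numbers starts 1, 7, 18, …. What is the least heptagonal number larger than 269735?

270109

Solve n(5n−3)/2 > 269735 for integer n.
The largest n with value ≤ 269735 is 328 (since 268468 ≤ 269735 < 270109), so the first above is n = 329, value 270109.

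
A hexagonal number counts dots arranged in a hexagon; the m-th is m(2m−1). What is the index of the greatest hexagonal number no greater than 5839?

54

Solve n(2n−1) ≤ 5839 for integer n.
n = 54 gives 5778 ≤ 5839, while n = 55 gives 5995 > 5839; so the answer is index 54.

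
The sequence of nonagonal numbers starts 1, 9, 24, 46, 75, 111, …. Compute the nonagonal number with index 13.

559

The 13th nonagonal number is n(7n−5)/2 with n = 13.
13·(7·13 − 5)/2 = 13·86/2 = 13·43 = 559.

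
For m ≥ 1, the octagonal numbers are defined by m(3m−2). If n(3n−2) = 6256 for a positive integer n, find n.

Set n(3n−2) = 6256, giving 3n² − 2n − 6256 = 0.
The discriminant is 4 + 12·6256 = 75076, and √75076 = 274.
So n = (2 + 274) / 6 = 276/6 = 46.

46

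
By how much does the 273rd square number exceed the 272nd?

n² − (n−1)² = 2n − 1, so 273² − 272² = 2·273 − 1 = 545.

545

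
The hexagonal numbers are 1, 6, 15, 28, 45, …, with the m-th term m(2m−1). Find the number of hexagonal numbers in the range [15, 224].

8

The n-th hexagonal number is n(2n−1).
Smallest index with value ≥ 15: n = 3 (giving 15).
Largest index with value ≤ 224: n = 10 (giving 190).
Indices 3 through 10: 8 terms.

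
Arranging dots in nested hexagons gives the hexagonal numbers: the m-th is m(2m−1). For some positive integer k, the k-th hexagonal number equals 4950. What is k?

Set n(2n−1) = 4950, giving 2n² − n − 4950 = 0.
So n = (1 + 199) / 4 = 200/4 = 50.

50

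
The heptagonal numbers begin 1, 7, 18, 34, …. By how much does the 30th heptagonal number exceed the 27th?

423

30·(5·30 − 3)/2 = 2205 and 27·(5·27 − 3)/2 = 1782.
Difference: 2205 − 1782 = 423.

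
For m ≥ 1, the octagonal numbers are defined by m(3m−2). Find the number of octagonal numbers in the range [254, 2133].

18

The n-th octagonal number is n(3n−2).
Smallest index with value ≥ 254: n = 10 (giving 280).
Largest index with value ≤ 2133: n = 27 (giving 2133).
Indices 10 through 27: 18 terms.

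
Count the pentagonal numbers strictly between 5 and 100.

The n-th pentagonal number is n(3n−1)/2.
Smallest index with value > 5: n = 3 (giving 12).
Largest index with value < 100: n = 8 (giving 92).
Indices 3 through 8: 6 terms.

6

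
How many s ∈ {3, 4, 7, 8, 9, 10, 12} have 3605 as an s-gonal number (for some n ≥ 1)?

s = 3: P(3, 84) = 3570 and P(3, 85) = 3655; 3605 is not s-gonal.
s = 4: P(4, 60) = 3600 and P(4, 61) = 3721; 3605 is not s-gonal.
s = 7: P(7, 38) = 3553 and P(7, 39) = 3744; 3605 is not s-gonal.
s = 8: P(8, 35) = 3605. ✓
s = 9: P(9, 32) = 3504 and P(9, 33) = 3729; 3605 is not s-gonal.
s = 10: P(10, 30) = 3510 and P(10, 31) = 3751; 3605 is not s-gonal.
s = 12: P(12, 27) = 3537 and P(12, 28) = 3808; 3605 is not s-gonal.
Hits: s ∈ {8} → 1.

1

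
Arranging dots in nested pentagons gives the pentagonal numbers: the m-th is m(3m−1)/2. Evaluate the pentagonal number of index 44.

2882

The 44th pentagonal number is n(3n−1)/2 with n = 44.
44·(3·44 − 1)/2 = 44·131/2 = 2882.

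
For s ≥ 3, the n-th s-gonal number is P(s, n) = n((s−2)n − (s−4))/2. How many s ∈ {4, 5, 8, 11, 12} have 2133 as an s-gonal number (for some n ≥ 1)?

1

s = 4: P(4, 46) = 2116 and P(4, 47) = 2209; 2133 is not s-gonal.
s = 5: P(5, 37) = 2035 and P(5, 38) = 2147; 2133 is not s-gonal.
s = 8: P(8, 27) = 2133. ✓
s = 11: P(11, 22) = 2101 and P(11, 23) = 2300; 2133 is not s-gonal.
s = 12: P(12, 21) = 2121 and P(12, 22) = 2332; 2133 is not s-gonal.
Hits: s ∈ {8} → 1.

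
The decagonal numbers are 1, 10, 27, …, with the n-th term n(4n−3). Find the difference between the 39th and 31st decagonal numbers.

2216

39·(4·39 − 3) = 5967 and 31·(4·31 − 3) = 3751.
Difference: 5967 − 3751 = 2216.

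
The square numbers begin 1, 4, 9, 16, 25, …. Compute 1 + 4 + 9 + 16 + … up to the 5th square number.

55

Σ_{i=1}^{5} i² = 5·6·11/6 = 55.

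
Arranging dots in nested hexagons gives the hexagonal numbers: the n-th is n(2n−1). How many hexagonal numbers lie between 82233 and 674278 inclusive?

The n-th hexagonal number is n(2n−1).
Smallest index with value ≥ 82233: n = 204 (giving 83028).
Largest index with value ≤ 674278: n = 580 (giving 672220).
Indices 204 through 580: 377 terms.

377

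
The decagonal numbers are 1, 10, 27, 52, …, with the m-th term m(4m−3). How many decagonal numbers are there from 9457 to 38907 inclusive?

51

The n-th decagonal number is n(4n−3).
Smallest index with value ≥ 9457: n = 49 (giving 9457).
Largest index with value ≤ 38907: n = 99 (giving 38907).
Indices 49 through 99: 51 terms.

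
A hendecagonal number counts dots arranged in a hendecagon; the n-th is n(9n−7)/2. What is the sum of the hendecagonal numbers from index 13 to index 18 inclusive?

6240

Σ i(9i−7)/2 = (9Σi² − 7Σi) / 2 over i = 13..18.
Σi = 171 − 78 = 93 and Σi² = 2109 − 650 = 1459.
(9·1459 − 7·93) / 2 = 12480/2 = 6240.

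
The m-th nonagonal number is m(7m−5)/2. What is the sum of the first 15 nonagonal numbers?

4040

Σ i(7i−5)/2 = (7Σi² − 5Σi) / 2 over i = 1..15.
Σi = 120 and Σi² = 1240.
(7·1240 − 5·120) / 2 = 8080/2 = 4040.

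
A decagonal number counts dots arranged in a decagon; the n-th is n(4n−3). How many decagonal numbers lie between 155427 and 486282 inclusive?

The n-th decagonal number is n(4n−3).
Smallest index with value ≥ 155427: n = 198 (giving 156222).
Largest index with value ≤ 486282: n = 349 (giving 486157).
Indices 198 through 349: 152 terms.

152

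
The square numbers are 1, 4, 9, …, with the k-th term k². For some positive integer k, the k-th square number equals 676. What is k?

26

We need n² = 676, so n = √676 = 26.
Check: 26² = 676. ✓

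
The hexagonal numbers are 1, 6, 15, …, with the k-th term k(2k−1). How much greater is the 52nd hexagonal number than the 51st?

205

Consecutive hexagonal numbers differ by 4n − 3: here 4·52 − 3 = 205.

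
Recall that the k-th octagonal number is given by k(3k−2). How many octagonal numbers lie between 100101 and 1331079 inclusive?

484

The n-th octagonal number is n(3n−2).
Smallest index with value ≥ 100101: n = 183 (giving 100101).
Largest index with value ≤ 1331079: n = 666 (giving 1329336).
Indices 183 through 666: 484 terms.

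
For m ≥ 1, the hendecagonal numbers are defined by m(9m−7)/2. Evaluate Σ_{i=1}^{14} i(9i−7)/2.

Σ i(9i−7)/2 = (9Σi² − 7Σi) / 2 over i = 1..14.
Σi = 105 and Σi² = 1015.
(9·1015 − 7·105) / 2 = 8400/2 = 4200.

4200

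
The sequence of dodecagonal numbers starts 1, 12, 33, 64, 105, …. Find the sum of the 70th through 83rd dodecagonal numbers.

Σ i(5i−4) = 5Σi² − 4Σi over i = 70..83.
Σi = 3486 − 2415 = 1071 and Σi² = 194054 − 111895 = 82159.
5·82159 − 4·1071 = 406511.

406511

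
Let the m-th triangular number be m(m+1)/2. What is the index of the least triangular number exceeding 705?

38

Solve n(n+1)/2 > 705 for integer n.
The largest n with value ≤ 705 is 37 (since 703 ≤ 705 < 741), so the first above is n = 38, value 741.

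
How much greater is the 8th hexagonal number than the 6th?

54

8·(2·8 − 1) = 120 and 6·(2·6 − 1) = 66.
Difference: 120 − 66 = 54.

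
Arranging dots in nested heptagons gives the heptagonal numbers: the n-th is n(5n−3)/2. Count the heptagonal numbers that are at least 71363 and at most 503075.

279

The n-th heptagonal number is n(5n−3)/2.
Smallest index with value ≥ 71363: n = 170 (giving 71995).
Largest index with value ≤ 503075: n = 448 (giving 501088).
Indices 170 through 448: 279 terms.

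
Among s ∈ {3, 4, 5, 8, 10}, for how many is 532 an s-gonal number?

s = 3: P(3, 32) = 528 and P(3, 33) = 561; 532 is not s-gonal.
s = 4: P(4, 23) = 529 and P(4, 24) = 576; 532 is not s-gonal.
s = 5: P(5, 19) = 532. ✓
s = 8: P(8, 13) = 481 and P(8, 14) = 560; 532 is not s-gonal.
s = 10: P(10, 11) = 451 and P(10, 12) = 540; 532 is not s-gonal.
Hits: s ∈ {5} → 1.

1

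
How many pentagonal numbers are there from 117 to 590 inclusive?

12

The n-th pentagonal number is n(3n−1)/2.
Smallest index with value ≥ 117: n = 9 (giving 117).
Largest index with value ≤ 590: n = 20 (giving 590).
Indices 9 through 20: 12 terms.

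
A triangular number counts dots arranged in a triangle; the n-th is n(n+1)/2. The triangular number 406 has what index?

Set n(n+1)/2 = 406, giving n² + n − 812 = 0.
The discriminant is 1 + 8·406 = 3249, and √3249 = 57.
So n = (-1 + 57) / 2 = 56/2 = 28.

28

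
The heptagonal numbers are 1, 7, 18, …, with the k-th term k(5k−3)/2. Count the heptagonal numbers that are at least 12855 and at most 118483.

146

The n-th heptagonal number is n(5n−3)/2.
Smallest index with value ≥ 12855: n = 73 (giving 13213).
Largest index with value ≤ 118483: n = 218 (giving 118483).
Indices 73 through 218: 146 terms.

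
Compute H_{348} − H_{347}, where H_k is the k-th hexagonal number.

1389

Consecutive hexagonal numbers differ by 4n − 3: here 4·348 − 3 = 1389.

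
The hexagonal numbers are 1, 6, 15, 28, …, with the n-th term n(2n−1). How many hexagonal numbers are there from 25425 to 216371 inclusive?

217

The n-th hexagonal number is n(2n−1).
Smallest index with value ≥ 25425: n = 113 (giving 25425).
Largest index with value ≤ 216371: n = 329 (giving 216153).
Indices 113 through 329: 217 terms.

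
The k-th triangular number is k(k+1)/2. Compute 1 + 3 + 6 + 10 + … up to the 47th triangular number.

18424

Σ i(i+1)/2 = (Σi² + Σi) / 2 over i = 1..47.
Σi = 1128 and Σi² = 35720.
(1·35720 + 1·1128) / 2 = 36848/2 = 18424.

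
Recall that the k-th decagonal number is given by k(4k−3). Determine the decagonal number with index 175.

121975

The 175th decagonal number is n(4n−3) with n = 175.
175·(4·175 − 3) = 175·697 = 121975.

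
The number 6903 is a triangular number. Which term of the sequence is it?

Set n(n+1)/2 = 6903, giving n² + n − 13806 = 0.
So n = (-1 + 235) / 2 = 234/2 = 117.
Check: 117·118/2 = 6903. ✓

117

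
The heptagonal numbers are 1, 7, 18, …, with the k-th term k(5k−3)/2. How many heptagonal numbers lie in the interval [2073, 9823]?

33

The n-th heptagonal number is n(5n−3)/2.
Smallest index with value ≥ 2073: n = 30 (giving 2205).
Largest index with value ≤ 9823: n = 62 (giving 9517).
Indices 30 through 62: 33 terms.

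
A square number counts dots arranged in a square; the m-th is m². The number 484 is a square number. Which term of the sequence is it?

22

We need n² = 484, so n = √484 = 22.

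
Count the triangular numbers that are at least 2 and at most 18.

4

The n-th triangular number is n(n+1)/2.
Smallest index with value ≥ 2: n = 2 (giving 3).
Largest index with value ≤ 18: n = 5 (giving 15).
Indices 2 through 5: 4 terms.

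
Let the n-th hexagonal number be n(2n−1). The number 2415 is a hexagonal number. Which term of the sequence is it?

Set n(2n−1) = 2415, giving 2n² − n − 2415 = 0.
The discriminant is 1 + 8·2415 = 19321, and √19321 = 139.
So n = (1 + 139) / 4 = 140/4 = 35.

35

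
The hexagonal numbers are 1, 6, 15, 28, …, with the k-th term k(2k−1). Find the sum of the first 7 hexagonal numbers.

252

Σ i(2i−1) = 2Σi² − Σi over i = 1..7.
Σi = 28 and Σi² = 140.
2·140 − 1·28 = 252.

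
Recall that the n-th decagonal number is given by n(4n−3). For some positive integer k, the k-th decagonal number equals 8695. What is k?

47

Set n(4n−3) = 8695, giving 4n² − 3n − 8695 = 0.
The discriminant is 9 + 16·8695 = 139129, and √139129 = 373.
So n = (3 + 373) / 8 = 376/8 = 47.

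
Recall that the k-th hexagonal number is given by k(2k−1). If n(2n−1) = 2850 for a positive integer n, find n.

Set n(2n−1) = 2850, giving 2n² − n − 2850 = 0.
The discriminant is 1 + 8·2850 = 22801, and √22801 = 151.
So n = (1 + 151) / 4 = 152/4 = 38.

38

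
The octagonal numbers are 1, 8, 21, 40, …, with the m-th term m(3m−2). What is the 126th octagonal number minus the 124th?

1496

126·(3·126 − 2) = 47376 and 124·(3·124 − 2) = 45880.
Difference: 47376 − 45880 = 1496.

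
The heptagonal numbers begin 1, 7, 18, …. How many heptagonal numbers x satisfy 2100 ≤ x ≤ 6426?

The n-th heptagonal number is n(5n−3)/2.
Smallest index with value ≥ 2100: n = 30 (giving 2205).
Largest index with value ≤ 6426: n = 51 (giving 6426).
Indices 30 through 51: 22 terms.

22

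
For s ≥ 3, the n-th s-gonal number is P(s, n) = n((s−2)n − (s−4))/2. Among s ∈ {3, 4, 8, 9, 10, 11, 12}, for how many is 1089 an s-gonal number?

2

s = 3: P(3, 46) = 1081 and P(3, 47) = 1128; 1089 is not s-gonal.
s = 4: P(4, 33) = 1089. ✓
s = 8: P(8, 19) = 1045 and P(8, 20) = 1160; 1089 is not s-gonal.
s = 9: P(9, 18) = 1089. ✓
s = 10: P(10, 16) = 976 and P(10, 17) = 1105; 1089 is not s-gonal.
s = 11: P(11, 15) = 960 and P(11, 16) = 1096; 1089 is not s-gonal.
s = 12: P(12, 15) = 1065 and P(12, 16) = 1216; 1089 is not s-gonal.
Hits: s ∈ {4, 9} → 2.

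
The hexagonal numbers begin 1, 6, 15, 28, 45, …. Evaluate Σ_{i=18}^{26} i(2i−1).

8634

Σ i(2i−1) = 2Σi² − Σi over i = 18..26.
Σi = 351 − 153 = 198 and Σi² = 6201 − 1785 = 4416.
2·4416 − 1·198 = 8634.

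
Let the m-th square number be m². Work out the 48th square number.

The 48th square number is n² with n = 48.
48² = 2304.

2304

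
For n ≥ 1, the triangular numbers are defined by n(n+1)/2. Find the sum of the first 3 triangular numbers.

Σ i(i+1)/2 = (Σi² + Σi) / 2 over i = 1..3.
Σi = 6 and Σi² = 14.
(1·14 + 1·6) / 2 = 20/2 = 10.

10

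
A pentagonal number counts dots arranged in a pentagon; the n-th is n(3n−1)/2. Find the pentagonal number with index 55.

55·(3·55 − 1)/2 = 55·164/2 = 55·82 = 4510.

4510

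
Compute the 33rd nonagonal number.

33·(7·33 − 5)/2 = 33·226/2 = 33·113 = 3729.

3729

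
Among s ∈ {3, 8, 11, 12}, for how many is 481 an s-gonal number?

1

s = 3: P(3, 30) = 465 and P(3, 31) = 496; 481 is not s-gonal.
s = 8: P(8, 13) = 481. ✓
s = 11: P(11, 10) = 415 and P(11, 11) = 506; 481 is not s-gonal.
s = 12: P(12, 10) = 460 and P(12, 11) = 561; 481 is not s-gonal.
Hits: s ∈ {8} → 1.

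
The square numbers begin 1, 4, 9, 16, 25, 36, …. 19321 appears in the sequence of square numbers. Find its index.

We need n² = 19321, so n = √19321 = 139.

139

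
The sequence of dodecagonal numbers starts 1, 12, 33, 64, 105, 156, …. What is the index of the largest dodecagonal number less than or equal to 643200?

359

Solve n(5n−4) ≤ 643200 for integer n.
n = 359 gives 642969 ≤ 643200, while n = 360 gives 646560 > 643200; so the answer is index 359.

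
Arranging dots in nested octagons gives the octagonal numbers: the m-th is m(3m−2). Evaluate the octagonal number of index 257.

197633

257·(3·257 − 2) = 257·769 = 197633.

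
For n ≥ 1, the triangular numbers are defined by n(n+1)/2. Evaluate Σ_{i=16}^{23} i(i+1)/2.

1620

Σ i(i+1)/2 = (Σi² + Σi) / 2 over i = 16..23.
Σi = 276 − 120 = 156 and Σi² = 4324 − 1240 = 3084.
(1·3084 + 1·156) / 2 = 3240/2 = 1620.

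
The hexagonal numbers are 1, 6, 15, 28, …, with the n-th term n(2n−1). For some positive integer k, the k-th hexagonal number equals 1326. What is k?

Set n(2n−1) = 1326, giving 2n² − n − 1326 = 0.
The discriminant is 1 + 8·1326 = 10609, and √10609 = 103.
So n = (1 + 103) / 4 = 104/4 = 26.

26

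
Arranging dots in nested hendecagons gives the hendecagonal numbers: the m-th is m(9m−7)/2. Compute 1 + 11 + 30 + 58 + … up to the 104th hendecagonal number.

1692600

Σ i(9i−7)/2 = (9Σi² − 7Σi) / 2 over i = 1..104.
Σi = 5460 and Σi² = 380380.
(9·380380 − 7·5460) / 2 = 3385200/2 = 1692600.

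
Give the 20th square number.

The 20th square number is n² with n = 20.
20² = 400.

400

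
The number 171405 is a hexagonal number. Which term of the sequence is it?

293

Set n(2n−1) = 171405, giving 2n² − n − 171405 = 0.
The discriminant is 1 + 8·171405 = 1371241, and √1371241 = 1171.
So n = (1 + 1171) / 4 = 1172/4 = 293.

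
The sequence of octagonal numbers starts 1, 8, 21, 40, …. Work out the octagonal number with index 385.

385·(3·385 − 2) = 385·1153 = 443905.

443905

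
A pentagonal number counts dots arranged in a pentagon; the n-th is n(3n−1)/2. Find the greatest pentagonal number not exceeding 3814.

Solve n(3n−1)/2 ≤ 3814 for integer n.
n = 50 gives 3725 ≤ 3814, while n = 51 gives 3876 > 3814; so the answer is 3725.

3725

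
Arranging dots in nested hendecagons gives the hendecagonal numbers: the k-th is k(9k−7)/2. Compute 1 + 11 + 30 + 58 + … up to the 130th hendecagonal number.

3303820

Σ i(9i−7)/2 = (9Σi² − 7Σi) / 2 over i = 1..130.
Σi = 8515 and Σi² = 740805.
(9·740805 − 7·8515) / 2 = 6607640/2 = 3303820.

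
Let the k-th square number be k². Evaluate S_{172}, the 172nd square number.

172² = 29584.

29584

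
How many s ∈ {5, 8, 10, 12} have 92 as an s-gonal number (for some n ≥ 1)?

s = 5: P(5, 8) = 92. ✓
s = 8: P(8, 5) = 65 and P(8, 6) = 96; 92 is not s-gonal.
s = 10: P(10, 5) = 85 and P(10, 6) = 126; 92 is not s-gonal.
s = 12: P(12, 4) = 64 and P(12, 5) = 105; 92 is not s-gonal.
Hits: s ∈ {5} → 1.

1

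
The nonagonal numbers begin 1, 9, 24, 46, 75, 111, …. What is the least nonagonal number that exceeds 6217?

6364

Solve n(7n−5)/2 > 6217 for integer n.
The largest n with value ≤ 6217 is 42 (since 6069 ≤ 6217 < 6364), so the first above is n = 43, value 6364.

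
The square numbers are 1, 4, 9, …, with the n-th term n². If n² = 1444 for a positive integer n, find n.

38

We need n² = 1444, so n = √1444 = 38.
Check: 38² = 1444. ✓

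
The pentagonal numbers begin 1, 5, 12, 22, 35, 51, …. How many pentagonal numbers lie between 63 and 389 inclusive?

10

The n-th pentagonal number is n(3n−1)/2.
Smallest index with value ≥ 63: n = 7 (giving 70).
Largest index with value ≤ 389: n = 16 (giving 376).
Indices 7 through 16: 10 terms.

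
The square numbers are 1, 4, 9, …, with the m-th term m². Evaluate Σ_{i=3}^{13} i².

814

Σ_{i=3}^{13} i² = 819 − 5 = 814.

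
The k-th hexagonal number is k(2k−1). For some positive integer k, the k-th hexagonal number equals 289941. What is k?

381

Set n(2n−1) = 289941, giving 2n² − n − 289941 = 0.
The discriminant is 1 + 8·289941 = 2319529, and √2319529 = 1523.
So n = (1 + 1523) / 4 = 1524/4 = 381.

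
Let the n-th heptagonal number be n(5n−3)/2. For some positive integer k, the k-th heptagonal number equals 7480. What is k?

55

Set n(5n−3)/2 = 7480, giving 5n² − 3n − 14960 = 0.
So n = (3 + 547) / 10 = 550/10 = 55.
Check: 55·(5·55 − 3)/2 = 7480. ✓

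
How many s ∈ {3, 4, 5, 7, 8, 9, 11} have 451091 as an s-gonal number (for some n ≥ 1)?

s = 3: P(3, 949) = 450775 and P(3, 950) = 451725; 451091 is not s-gonal.
s = 4: P(4, 671) = 450241 and P(4, 672) = 451584; 451091 is not s-gonal.
s = 5: P(5, 548) = 450182 and P(5, 549) = 451827; 451091 is not s-gonal.
s = 7: P(7, 425) = 450925 and P(7, 426) = 453051; 451091 is not s-gonal.
s = 8: P(8, 388) = 450856 and P(8, 389) = 453185; 451091 is not s-gonal.
s = 9: P(9, 359) = 450186 and P(9, 360) = 452700; 451091 is not s-gonal.
s = 11: P(11, 317) = 451091. ✓
Hits: s ∈ {11} → 1.

1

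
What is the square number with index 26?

The 26th square number is n² with n = 26.
26² = 676.

676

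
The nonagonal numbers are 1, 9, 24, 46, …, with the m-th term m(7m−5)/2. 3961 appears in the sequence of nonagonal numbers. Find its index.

Set n(7n−5)/2 = 3961, giving 7n² − 5n − 7922 = 0.
The discriminant is 25 + 56·3961 = 221841, and √221841 = 471.
So n = (5 + 471) / 14 = 476/14 = 34.

34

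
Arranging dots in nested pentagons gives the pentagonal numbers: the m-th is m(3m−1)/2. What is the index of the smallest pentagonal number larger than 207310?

372

Solve n(3n−1)/2 > 207310 for integer n.
The largest n with value ≤ 207310 is 371 (since 206276 ≤ 207310 < 207390), so the first above is n = 372, value 207390.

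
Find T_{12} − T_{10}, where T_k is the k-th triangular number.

12·13/2 = 78 and 10·11/2 = 55.
Difference: 78 − 55 = 23.

23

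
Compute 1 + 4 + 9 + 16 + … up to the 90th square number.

Σ_{i=1}^{90} i² = 90·91·181/6 = 247065.

247065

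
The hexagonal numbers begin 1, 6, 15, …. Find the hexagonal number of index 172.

58996

The 172nd hexagonal number is n(2n−1) with n = 172.
172·(2·172 − 1) = 172·343 = 58996.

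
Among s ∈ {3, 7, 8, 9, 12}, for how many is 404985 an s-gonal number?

s = 3: P(3, 899) = 404550 and P(3, 900) = 405450; 404985 is not s-gonal.
s = 7: P(7, 402) = 403407 and P(7, 403) = 405418; 404985 is not s-gonal.
s = 8: P(8, 367) = 403333 and P(8, 368) = 405536; 404985 is not s-gonal.
s = 9: P(9, 340) = 403750 and P(9, 341) = 406131; 404985 is not s-gonal.
s = 12: P(12, 285) = 404985. ✓
Hits: s ∈ {12} → 1.

1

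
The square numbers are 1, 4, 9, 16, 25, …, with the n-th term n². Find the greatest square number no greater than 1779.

1764

Solve n² ≤ 1779 for integer n.
n = 42 gives 1764 ≤ 1779, while n = 43 gives 1849 > 1779; so the answer is 1764.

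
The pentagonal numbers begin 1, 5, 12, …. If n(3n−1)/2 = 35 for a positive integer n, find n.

Set n(3n−1)/2 = 35, giving 3n² − n − 70 = 0.
The discriminant is 1 + 24·35 = 841, and √841 = 29.
So n = (1 + 29) / 6 = 30/6 = 5.

5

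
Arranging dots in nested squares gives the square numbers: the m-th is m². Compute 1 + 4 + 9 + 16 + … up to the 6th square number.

Σ_{i=1}^{6} i² = 6·7·13/6 = 91.

91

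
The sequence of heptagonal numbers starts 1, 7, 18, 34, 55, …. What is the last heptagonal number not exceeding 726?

Solve n(5n−3)/2 ≤ 726 for integer n.
n = 17 gives 697 ≤ 726, while n = 18 gives 783 > 726; so the answer is 697.

697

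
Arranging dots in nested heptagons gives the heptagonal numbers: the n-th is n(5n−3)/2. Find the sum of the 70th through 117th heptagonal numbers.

1065368

Σ i(5i−3)/2 = (5Σi² − 3Σi) / 2 over i = 70..117.
Σi = 6903 − 2415 = 4488 and Σi² = 540735 − 111895 = 428840.
(5·428840 − 3·4488) / 2 = 2130736/2 = 1065368.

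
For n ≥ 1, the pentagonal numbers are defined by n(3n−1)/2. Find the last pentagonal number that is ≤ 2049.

2035

Solve n(3n−1)/2 ≤ 2049 for integer n.
n = 37 gives 2035 ≤ 2049, while n = 38 gives 2147 > 2049; so the answer is 2035.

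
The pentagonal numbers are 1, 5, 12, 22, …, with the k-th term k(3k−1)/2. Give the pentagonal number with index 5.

35

The 5th pentagonal number is n(3n−1)/2 with n = 5.
5·(3·5 − 1)/2 = 5·14/2 = 5·7 = 35.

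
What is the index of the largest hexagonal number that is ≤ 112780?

Solve n(2n−1) ≤ 112780 for integer n.
n = 237 gives 112101 ≤ 112780, while n = 238 gives 113050 > 112780; so the answer is index 237.

237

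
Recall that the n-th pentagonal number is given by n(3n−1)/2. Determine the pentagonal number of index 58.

5017

58·(3·58 − 1)/2 = 58·173/2 = 5017.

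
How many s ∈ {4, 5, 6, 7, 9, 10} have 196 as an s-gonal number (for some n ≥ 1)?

1

s = 4: P(4, 14) = 196. ✓
s = 5: P(5, 11) = 176 and P(5, 12) = 210; 196 is not s-gonal.
s = 6: P(6, 10) = 190 and P(6, 11) = 231; 196 is not s-gonal.
s = 7: P(7, 9) = 189 and P(7, 10) = 235; 196 is not s-gonal.
s = 9: P(9, 7) = 154 and P(9, 8) = 204; 196 is not s-gonal.
s = 10: P(10, 7) = 175 and P(10, 8) = 232; 196 is not s-gonal.
Hits: s ∈ {4} → 1.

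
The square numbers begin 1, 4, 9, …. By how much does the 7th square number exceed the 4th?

7² = 49 and 4² = 16.
Difference: 49 − 16 = 33.

33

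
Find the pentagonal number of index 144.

The 144th pentagonal number is n(3n−1)/2 with n = 144.
144·(3·144 − 1)/2 = 144·431/2 = 31032.

31032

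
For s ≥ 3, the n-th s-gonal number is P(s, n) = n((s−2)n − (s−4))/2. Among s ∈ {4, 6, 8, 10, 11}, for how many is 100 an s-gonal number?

s = 4: P(4, 10) = 100. ✓
s = 6: P(6, 7) = 91 and P(6, 8) = 120; 100 is not s-gonal.
s = 8: P(8, 6) = 96 and P(8, 7) = 133; 100 is not s-gonal.
s = 10: P(10, 5) = 85 and P(10, 6) = 126; 100 is not s-gonal.
s = 11: P(11, 5) = 95 and P(11, 6) = 141; 100 is not s-gonal.
Hits: s ∈ {4} → 1.

1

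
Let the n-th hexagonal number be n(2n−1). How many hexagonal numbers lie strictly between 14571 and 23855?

24

The n-th hexagonal number is n(2n−1).
Smallest index with value > 14571: n = 86 (giving 14706).
Largest index with value < 23855: n = 109 (giving 23653).
Indices 86 through 109: 24 terms.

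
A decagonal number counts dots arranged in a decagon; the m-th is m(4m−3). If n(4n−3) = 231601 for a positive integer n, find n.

241

Set n(4n−3) = 231601, giving 4n² − 3n − 231601 = 0.
So n = (3 + 1925) / 8 = 1928/8 = 241.
Check: 241·(4·241 − 3) = 231601. ✓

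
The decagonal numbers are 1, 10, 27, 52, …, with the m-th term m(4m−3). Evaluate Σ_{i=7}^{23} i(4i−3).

16167

Σ i(4i−3) = 4Σi² − 3Σi over i = 7..23.
Σi = 276 − 21 = 255 and Σi² = 4324 − 91 = 4233.
4·4233 − 3·255 = 16167.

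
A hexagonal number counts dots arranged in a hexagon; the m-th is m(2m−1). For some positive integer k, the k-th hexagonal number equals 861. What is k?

Set n(2n−1) = 861, giving 2n² − n − 861 = 0.
The discriminant is 1 + 8·861 = 6889, and √6889 = 83.
So n = (1 + 83) / 4 = 84/4 = 21.
Check: 21·(2·21 − 1) = 861. ✓

21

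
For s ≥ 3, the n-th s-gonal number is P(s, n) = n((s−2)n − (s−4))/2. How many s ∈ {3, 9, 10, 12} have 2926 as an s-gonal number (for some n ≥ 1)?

s = 3: P(3, 76) = 2926. ✓
s = 9: P(9, 29) = 2871 and P(9, 30) = 3075; 2926 is not s-gonal.
s = 10: P(10, 27) = 2835 and P(10, 28) = 3052; 2926 is not s-gonal.
s = 12: P(12, 24) = 2784 and P(12, 25) = 3025; 2926 is not s-gonal.
Hits: s ∈ {3} → 1.

1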